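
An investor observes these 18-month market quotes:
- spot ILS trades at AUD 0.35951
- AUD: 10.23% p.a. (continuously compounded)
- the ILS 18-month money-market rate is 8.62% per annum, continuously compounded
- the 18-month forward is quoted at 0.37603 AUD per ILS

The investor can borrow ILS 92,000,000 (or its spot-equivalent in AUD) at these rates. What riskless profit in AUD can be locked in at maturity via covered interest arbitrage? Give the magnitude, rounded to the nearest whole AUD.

T = 18/12 years.
Keep in ILS, deliver into the forward: 92,000,000·1.1380314824·0.37603 = AUD 39,369,926.01.
Swap to AUD now, deposit: 92,000,000·0.35951·1.1658494932 = AUD 38,560,378.72.
The quoted forward overvalues ILS, so borrow AUD, buy ILS at spot, deposit the ILS at 8.62%, and sell the proceeds forward at 0.37603.
Profit = 39,369,926.01 − 38,560,378.72 = AUD 809,547.

AUD 809,547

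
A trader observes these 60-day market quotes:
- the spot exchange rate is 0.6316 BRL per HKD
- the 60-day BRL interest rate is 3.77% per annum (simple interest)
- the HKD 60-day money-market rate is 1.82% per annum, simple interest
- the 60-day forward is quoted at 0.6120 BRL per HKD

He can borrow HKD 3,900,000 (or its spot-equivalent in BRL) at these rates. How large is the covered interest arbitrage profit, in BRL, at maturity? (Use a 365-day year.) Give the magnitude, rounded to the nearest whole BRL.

T = 60/365 years.
Route A — deposit HKD, sell forward: 3,900,000 × 1.002991781 × 0.6120 = BRL 2,393,940.78.
Route B — convert at spot, deposit BRL: 3,900,000 × 0.6316 × 1.00619726 = BRL 2,478,505.34.
The quoted forward undervalues HKD, so borrow HKD, convert to BRL at spot, deposit the BRL at 3.77%, and buy HKD forward at 0.6120 to cover the loan.
The gap between the two covered legs is BRL 84,565.

BRL 84,565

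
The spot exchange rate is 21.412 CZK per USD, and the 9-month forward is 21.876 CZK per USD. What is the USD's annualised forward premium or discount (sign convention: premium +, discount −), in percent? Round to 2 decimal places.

+2.89%

T = 9/12 years.
USD trades forward at +2.16701% vs spot over the period.
Per annum: 0.0216701 / (9/12) = 0.028893 = 2.89%.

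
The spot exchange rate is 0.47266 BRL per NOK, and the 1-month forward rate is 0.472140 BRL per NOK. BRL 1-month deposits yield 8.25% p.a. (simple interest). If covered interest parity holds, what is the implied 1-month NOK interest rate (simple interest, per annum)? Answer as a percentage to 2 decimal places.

T = 1/12 years.
CIP gives F = S · g_BRL/g_NOK, so g_BRL/g_NOK = 0.47214/0.47266 = 0.9988998.
BRL growth factor: 1 + 0.0825×1/12 = 1.006875.
Hence g_NOK = 1.007984.
(1.007984 − 1)/T = 0.095808, i.e. 9.58%.

9.58%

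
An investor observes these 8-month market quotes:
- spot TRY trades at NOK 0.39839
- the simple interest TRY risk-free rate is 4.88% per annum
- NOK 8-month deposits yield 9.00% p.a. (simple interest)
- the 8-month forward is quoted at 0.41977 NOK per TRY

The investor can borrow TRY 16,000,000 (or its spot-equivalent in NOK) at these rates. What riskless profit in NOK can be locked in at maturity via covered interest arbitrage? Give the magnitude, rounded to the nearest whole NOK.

T = 8/12 years.
Route A — deposit TRY, sell forward: 16,000,000 × 1.032533333 × 0.41977 = NOK 6,934,824.28.
Route B — convert at spot, deposit NOK: 16,000,000 × 0.39839 × 1.060000 = NOK 6,756,694.40.
The quoted forward overvalues TRY, so borrow NOK, buy TRY at spot, deposit the TRY at 4.88%, and sell the proceeds forward at 0.41977.
The gap between the two covered legs is NOK 178,130.

NOK 178,130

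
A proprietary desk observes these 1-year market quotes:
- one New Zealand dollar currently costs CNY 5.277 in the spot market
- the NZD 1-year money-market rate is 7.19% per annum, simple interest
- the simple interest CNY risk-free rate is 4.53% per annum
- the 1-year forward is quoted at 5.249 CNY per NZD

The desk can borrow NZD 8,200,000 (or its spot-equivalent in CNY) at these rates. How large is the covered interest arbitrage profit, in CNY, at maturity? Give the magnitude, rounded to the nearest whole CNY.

CNY 904,911

T = 1 year.
Route A — deposit NZD, sell forward: 8,200,000 × 1.071900 × 5.249 = CNY 46,136,505.42.
Route B — convert at spot, deposit CNY: 8,200,000 × 5.277 × 1.045300 = CNY 45,231,594.42.
The quoted forward overvalues NZD, so borrow CNY, buy NZD at spot, deposit the NZD at 7.19%, and sell the proceeds forward at 5.249.
Arbitrage profit = |46,136,505.42 − 45,231,594.42| = CNY 904,911.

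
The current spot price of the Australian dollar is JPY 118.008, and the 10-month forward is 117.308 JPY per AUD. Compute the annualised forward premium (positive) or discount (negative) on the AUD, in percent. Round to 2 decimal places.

-0.71%

T = 10/12 years.
(F − S)/S = (117.308 − 118.008)/118.008 = -0.0059318.
Per annum: -0.0059318 / (10/12) = -0.007118 = -0.71%.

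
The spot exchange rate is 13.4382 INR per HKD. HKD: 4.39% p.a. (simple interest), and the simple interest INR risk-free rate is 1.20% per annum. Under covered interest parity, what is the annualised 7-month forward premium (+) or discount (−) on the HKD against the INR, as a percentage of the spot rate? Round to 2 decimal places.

T = 7/12 years.
CIP forward (INR per HKD) = 13.4382 × 1.007000/1.0256083 = 13.1943817.
Annualised premium = (F − S)/S × (1/T) = (13.1943817 − 13.4382)/13.4382 ÷ (7/12) = -3.11%.

-3.11%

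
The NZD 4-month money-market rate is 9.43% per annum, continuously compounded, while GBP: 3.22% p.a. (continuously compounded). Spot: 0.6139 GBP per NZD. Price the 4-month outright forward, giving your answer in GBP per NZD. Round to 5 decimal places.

T = 4/12 years.
GBP accumulates by e^(0.0322×4/12) = 1.0107911.
Growth of 1 NZD over T: e^(0.0943×4/12) = 1.0319326.
CIP: F = S · (grow GBP)/(grow NZD) = 0.6139 × 1.0107911/1.0319326 = 0.6013229 GBP per NZD.

0.60132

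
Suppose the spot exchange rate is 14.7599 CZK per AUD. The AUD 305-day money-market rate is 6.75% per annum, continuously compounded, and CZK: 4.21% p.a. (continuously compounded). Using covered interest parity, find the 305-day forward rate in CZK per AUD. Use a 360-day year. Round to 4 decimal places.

T = 305/360 years.
CZK accumulates by e^(0.0421×305/360) = 1.03631179.
Growth of 1 AUD over T: e^(0.0675×305/360) = 1.05885433.
So F = 14.7599 × 1.03631179 / 1.05885433 = 14.445668 (CZK/AUD).

14.4457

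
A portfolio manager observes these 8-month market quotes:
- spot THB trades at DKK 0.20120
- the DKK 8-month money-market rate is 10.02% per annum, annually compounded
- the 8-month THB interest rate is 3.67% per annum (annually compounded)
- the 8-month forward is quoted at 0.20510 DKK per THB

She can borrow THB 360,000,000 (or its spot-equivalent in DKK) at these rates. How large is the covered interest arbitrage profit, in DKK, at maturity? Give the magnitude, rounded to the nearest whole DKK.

DKK 1,561,409

T = 8/12 years.
Keep in THB, deliver into the forward: 360,000,000·1.0243194022·0.20510 = DKK 75,631,647.38.
Swap to DKK now, deposit: 360,000,000·0.20120·1.0657313968 = DKK 77,193,056.53.
The quoted forward undervalues THB, so borrow THB, convert to DKK at spot, deposit the DKK at 10.02%, and buy THB forward at 0.20510 to cover the loan.
Arbitrage profit = |75,631,647.38 − 77,193,056.53| = DKK 1,561,409.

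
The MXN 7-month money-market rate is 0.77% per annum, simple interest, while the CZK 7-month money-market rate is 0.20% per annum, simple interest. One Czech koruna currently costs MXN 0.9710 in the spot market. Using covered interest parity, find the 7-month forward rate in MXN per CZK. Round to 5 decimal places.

0.97422

T = 7/12 years.
MXN growth factor: 1 + 0.0077×7/12 = 1.0044917.
CZK growth factor: 1 + 0.0020×7/12 = 1.0011667.
Forward (MXN per CZK) = 0.971 × 1.0044917 / 1.0011667 = 0.9742248.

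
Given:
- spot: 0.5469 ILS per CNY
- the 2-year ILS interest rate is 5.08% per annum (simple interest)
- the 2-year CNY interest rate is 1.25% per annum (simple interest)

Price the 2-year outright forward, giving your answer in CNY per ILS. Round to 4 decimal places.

1.7013

T = 2 years.
Growth of 1 ILS over T: 1 + 0.0508×2 = 1.101600.
CNY accumulates by 1 + 0.0125×2 = 1.025000.
CIP: F = S · (grow ILS)/(grow CNY) = 0.5469 × 1.101600/1.025000 = 0.5877708 ILS per CNY.
Quoted the other way: 1/0.5877708 = 1.7013 CNY per ILS.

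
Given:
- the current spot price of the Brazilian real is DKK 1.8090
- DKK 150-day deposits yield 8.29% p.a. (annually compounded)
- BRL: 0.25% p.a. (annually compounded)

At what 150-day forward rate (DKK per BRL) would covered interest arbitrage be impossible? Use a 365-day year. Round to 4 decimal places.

T = 150/365 years.
DKK growth factor: (1 + 0.0829)^(150/365) = 1.0332714.
BRL accumulates by (1 + 0.0025)^(150/365) = 1.0010266.
So F = 1.809 × 1.0332714 / 1.0010266 = 1.867271 (DKK/BRL).

1.8673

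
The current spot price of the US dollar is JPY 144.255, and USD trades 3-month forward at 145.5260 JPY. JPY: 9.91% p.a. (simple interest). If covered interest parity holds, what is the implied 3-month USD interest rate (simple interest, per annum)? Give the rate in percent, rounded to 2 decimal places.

T = 3/12 years.
CIP gives F = S · g_JPY/g_USD, so g_JPY/g_USD = 145.526/144.255 = 1.0088108.
The JPY side grows by 1 + 0.0991×3/12 = 1.024775.
Hence g_USD = 1.0158248.
(1.0158248 − 1)/T = 0.063299, i.e. 6.33%.

6.33%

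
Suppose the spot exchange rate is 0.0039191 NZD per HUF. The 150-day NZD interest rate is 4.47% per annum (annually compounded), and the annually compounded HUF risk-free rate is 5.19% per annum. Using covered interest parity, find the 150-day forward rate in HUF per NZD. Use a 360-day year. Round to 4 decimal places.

T = 150/360 years.
Growth of 1 NZD over T: (1 + 0.0447)^(150/360) = 1.018387745.
HUF growth factor: (1 + 0.0519)^(150/360) = 1.021306328.
So F = 0.0039191 × 1.018387745 / 1.021306328 = 0.00390790040 (NZD/HUF).
Invert for HUF per NZD: 1 / 0.00390790040 = 255.8919.

255.8919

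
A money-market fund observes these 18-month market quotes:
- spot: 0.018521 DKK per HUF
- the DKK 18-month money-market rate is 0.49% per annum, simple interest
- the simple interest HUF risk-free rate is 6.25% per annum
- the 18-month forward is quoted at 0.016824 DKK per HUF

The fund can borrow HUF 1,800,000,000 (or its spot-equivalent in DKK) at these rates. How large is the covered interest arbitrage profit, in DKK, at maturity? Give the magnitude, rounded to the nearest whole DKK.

DKK 460,583

T = 18/12 years.
Keep in HUF, deliver into the forward: 1,800,000,000·1.093750·0.016824 = DKK 33,122,250.00.
Swap to DKK now, deposit: 1,800,000,000·0.018521·1.007350 = DKK 33,582,832.83.
The quoted forward undervalues HUF, so borrow HUF, convert to DKK at spot, deposit the DKK at 0.49%, and buy HUF forward at 0.016824 to cover the loan.
The gap between the two covered legs is DKK 460,583.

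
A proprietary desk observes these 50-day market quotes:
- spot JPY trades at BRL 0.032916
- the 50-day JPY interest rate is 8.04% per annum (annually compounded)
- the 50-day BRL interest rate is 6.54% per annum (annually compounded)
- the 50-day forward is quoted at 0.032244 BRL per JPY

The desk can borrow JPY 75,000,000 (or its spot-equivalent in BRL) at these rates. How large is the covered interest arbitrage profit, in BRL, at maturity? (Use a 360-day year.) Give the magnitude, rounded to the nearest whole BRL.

BRL 46,103

T = 50/360 years.
Route A — deposit JPY, sell forward: 75,000,000 × 1.01079835 × 0.032244 = BRL 2,444,413.65.
Route B — convert at spot, deposit BRL: 75,000,000 × 0.032916 × 1.008837477 = BRL 2,490,517.08.
The quoted forward undervalues JPY, so borrow JPY, convert to BRL at spot, deposit the BRL at 6.54%, and buy JPY forward at 0.032244 to cover the loan.
Profit = 2,490,517.08 − 2,444,413.65 = BRL 46,103.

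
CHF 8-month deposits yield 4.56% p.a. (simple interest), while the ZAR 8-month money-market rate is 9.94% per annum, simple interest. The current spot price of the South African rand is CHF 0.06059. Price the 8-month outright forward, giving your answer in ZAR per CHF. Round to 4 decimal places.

T = 8/12 years.
CHF growth factor: 1 + 0.0456×8/12 = 1.030400.
Growth of 1 ZAR over T: 1 + 0.0994×8/12 = 1.06626667.
Forward (CHF per ZAR) = 0.06059 × 1.030400 / 1.06626667 = 0.058551897.
Quoted the other way: 1/0.058551897 = 17.0789 ZAR per CHF.

17.0789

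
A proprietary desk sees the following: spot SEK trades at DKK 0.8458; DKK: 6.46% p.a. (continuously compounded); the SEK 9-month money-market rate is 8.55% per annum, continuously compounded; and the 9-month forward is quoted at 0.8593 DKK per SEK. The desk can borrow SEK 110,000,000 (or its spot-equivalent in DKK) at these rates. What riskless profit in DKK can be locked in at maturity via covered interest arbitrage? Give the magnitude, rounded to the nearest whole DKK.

T = 9/12 years.
Route A — deposit SEK, sell forward: 110,000,000 × 1.0662256686 × 0.8593 = DKK 100,782,848.87.
Route B — convert at spot, deposit DKK: 110,000,000 × 0.8458 × 1.0496428884 = DKK 97,656,675.05.
The quoted forward overvalues SEK, so borrow DKK, buy SEK at spot, deposit the SEK at 8.55%, and sell the proceeds forward at 0.8593.
Profit = 100,782,848.87 − 97,656,675.05 = DKK 3,126,174.

DKK 3,126,174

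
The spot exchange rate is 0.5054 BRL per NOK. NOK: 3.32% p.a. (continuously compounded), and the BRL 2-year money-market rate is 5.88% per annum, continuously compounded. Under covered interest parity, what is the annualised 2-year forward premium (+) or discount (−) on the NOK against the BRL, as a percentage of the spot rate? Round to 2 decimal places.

T = 2 years.
F = S · g_BRL/g_NOK = 0.5054 × 1.1247941/1.0686541 = 0.5319504.
Annualised premium = (F − S)/S × (1/T) = (0.5319504 − 0.5054)/0.5054 ÷ 2 = 2.63%.

+2.63%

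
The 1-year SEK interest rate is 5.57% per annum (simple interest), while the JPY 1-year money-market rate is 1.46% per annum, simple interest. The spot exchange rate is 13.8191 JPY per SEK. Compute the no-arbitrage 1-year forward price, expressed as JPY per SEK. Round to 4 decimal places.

T = 1 year.
JPY accumulates by 1 + 0.0146×1 = 1.014600.
Growth of 1 SEK over T: 1 + 0.0557×1 = 1.055700.
CIP: F = S · (grow JPY)/(grow SEK) = 13.8191 × 1.014600/1.055700 = 13.281102 JPY per SEK.

13.2811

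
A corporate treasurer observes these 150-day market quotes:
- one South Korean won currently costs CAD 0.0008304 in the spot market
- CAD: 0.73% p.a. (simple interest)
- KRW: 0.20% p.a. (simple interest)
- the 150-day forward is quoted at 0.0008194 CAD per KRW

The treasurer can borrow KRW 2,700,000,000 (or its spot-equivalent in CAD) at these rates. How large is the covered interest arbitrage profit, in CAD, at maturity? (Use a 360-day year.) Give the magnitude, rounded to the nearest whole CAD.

CAD 34,676

T = 150/360 years.
Invest the KRW and cover forward: 2,700,000,000 × 1.000833333 × 0.0008194 = CAD 2,214,223.65.
Convert at spot and invest in CAD: 2,700,000,000 × 0.0008304 × 1.003041667 = CAD 2,248,899.66.
The quoted forward undervalues KRW, so borrow KRW, convert to CAD at spot, deposit the CAD at 0.73%, and buy KRW forward at 0.0008194 to cover the loan.
Arbitrage profit = |2,214,223.65 − 2,248,899.66| = CAD 34,676.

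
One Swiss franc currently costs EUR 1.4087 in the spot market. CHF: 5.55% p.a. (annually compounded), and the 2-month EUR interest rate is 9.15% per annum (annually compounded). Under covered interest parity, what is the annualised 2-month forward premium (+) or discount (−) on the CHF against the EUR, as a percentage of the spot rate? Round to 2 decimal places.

+3.36%

T = 2/12 years.
F = S · g_EUR/g_CHF = 1.4087 × 1.0146991/1.0090431 = 1.4165962.
Annualised premium = (F − S)/S × (1/T) = (1.4165962 − 1.4087)/1.4087 ÷ (2/12) = 3.36%.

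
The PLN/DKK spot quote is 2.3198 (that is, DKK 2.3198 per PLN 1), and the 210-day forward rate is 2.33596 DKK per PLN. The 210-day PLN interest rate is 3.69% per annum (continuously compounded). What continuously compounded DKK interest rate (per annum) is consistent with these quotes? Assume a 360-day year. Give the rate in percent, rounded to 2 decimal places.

4.88%

T = 210/360 years.
By CIP, F/S equals the DKK-to-PLN growth ratio: 2.33596/2.3198 = 1.0069661.
PLN growth factor: e^(0.0369×210/360) = 1.0217583.
That pins the DKK growth at 1.028876.
Take logs: ln 1.028876 / (210/360) = 0.048800, so 4.88%.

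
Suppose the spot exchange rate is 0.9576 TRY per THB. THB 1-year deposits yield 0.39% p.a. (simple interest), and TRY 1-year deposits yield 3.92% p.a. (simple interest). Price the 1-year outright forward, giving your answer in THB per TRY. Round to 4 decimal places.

1.0088

T = 1 year.
Growth of 1 TRY over T: 1 + 0.0392×1 = 1.039200.
Growth of 1 THB over T: 1 + 0.0039×1 = 1.003900.
CIP: F = S · (grow TRY)/(grow THB) = 0.9576 × 1.039200/1.003900 = 0.9912720 TRY per THB.
Invert for THB per TRY: 1 / 0.9912720 = 1.0088.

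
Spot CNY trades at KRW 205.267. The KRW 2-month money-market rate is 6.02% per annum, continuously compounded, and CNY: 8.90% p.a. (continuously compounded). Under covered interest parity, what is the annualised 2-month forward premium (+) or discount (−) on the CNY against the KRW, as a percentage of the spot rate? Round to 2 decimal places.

T = 2/12 years.
CIP forward (KRW per CNY) = 205.267 × 1.0100838/1.0149439 = 204.284071.
Annualised premium = (F − S)/S × (1/T) = (204.284071 − 205.267)/205.267 ÷ (2/12) = -2.87%.

-2.87%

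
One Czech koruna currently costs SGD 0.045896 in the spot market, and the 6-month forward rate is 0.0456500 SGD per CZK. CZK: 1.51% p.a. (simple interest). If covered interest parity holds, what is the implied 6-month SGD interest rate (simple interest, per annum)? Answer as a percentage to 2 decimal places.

T = 6/12 years.
CIP gives F = S · g_SGD/g_CZK, so g_SGD/g_CZK = 0.04565/0.045896 = 0.9946401.
The CZK side grows by 1 + 0.0151×6/12 = 1.007550.
Hence g_SGD = 1.0021496.
(1.0021496 − 1)/T = 0.004299, i.e. 0.43%.

0.43%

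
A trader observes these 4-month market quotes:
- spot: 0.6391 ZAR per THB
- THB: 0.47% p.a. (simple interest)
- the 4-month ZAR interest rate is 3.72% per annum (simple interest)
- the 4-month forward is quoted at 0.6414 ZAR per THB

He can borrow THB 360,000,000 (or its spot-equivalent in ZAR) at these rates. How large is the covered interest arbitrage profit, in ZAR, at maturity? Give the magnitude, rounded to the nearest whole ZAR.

T = 4/12 years.
Keep in THB, deliver into the forward: 360,000,000·1.00156666667·0.6414 = ZAR 231,265,749.60.
Swap to ZAR now, deposit: 360,000,000·0.6391·1.012400 = ZAR 232,928,942.40.
The quoted forward undervalues THB, so borrow THB, convert to ZAR at spot, deposit the ZAR at 3.72%, and buy THB forward at 0.6414 to cover the loan.
The gap between the two covered legs is ZAR 1,663,193.

ZAR 1,663,193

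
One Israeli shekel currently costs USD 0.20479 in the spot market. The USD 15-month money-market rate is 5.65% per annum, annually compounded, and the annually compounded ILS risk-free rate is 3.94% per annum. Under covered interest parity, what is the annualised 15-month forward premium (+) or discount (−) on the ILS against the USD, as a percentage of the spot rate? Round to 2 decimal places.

+1.65%

T = 15/12 years.
F = S · g_USD/g_ILS = 0.20479 × 1.0711169/1.0494902 = 0.20901008.
(F − S)/S ÷ T = (0.20901008 − 0.20479)/0.20479/(15/12) = 0.016485 → 1.65%.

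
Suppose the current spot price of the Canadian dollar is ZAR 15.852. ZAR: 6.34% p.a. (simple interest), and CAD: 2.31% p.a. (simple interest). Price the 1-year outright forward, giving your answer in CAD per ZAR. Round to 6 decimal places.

T = 1 year.
ZAR growth factor: 1 + 0.0634×1 = 1.063400.
CAD growth factor: 1 + 0.0231×1 = 1.023100.
Forward (ZAR per CAD) = 15.852 × 1.063400 / 1.023100 = 16.47641.
Quoted the other way: 1/16.47641 = 0.060693 CAD per ZAR.

0.060693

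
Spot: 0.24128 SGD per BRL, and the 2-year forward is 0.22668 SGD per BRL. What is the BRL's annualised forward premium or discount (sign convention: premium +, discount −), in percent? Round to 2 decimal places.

-3.03%

T = 2 years.
Period premium: (0.22668 − 0.24128)/0.24128 = -0.0605106.
×(1/T) gives -3.03% p.a.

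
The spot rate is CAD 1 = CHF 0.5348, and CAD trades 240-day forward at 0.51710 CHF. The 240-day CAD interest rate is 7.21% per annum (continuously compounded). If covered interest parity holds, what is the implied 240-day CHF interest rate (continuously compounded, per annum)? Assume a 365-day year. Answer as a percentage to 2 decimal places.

2.09%

T = 240/365 years.
F/S = 0.5171/0.5348 = 0.9669035 = (growth of CHF) / (growth of CAD).
The CAD side grows by e^(0.0721×240/365) = 1.048550.
That pins the CHF growth at 1.0138467.
Take logs: ln 1.0138467 / (240/365) = 0.020914, so 2.09%.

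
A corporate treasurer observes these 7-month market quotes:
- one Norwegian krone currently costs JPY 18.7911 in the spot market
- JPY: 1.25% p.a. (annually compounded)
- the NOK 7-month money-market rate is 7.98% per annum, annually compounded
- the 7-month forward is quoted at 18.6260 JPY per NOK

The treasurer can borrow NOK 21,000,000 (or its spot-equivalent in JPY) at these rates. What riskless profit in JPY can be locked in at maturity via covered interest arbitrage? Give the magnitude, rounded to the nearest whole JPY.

T = 7/12 years.
Route A — deposit NOK, sell forward: 21,000,000 × 1.04580393556 × 18.6260 = JPY 409,062,026.18.
Route B — convert at spot, deposit JPY: 21,000,000 × 18.7911 × 1.0072727892 = JPY 397,483,037.89.
The quoted forward overvalues NOK, so borrow JPY, buy NOK at spot, deposit the NOK at 7.98%, and sell the proceeds forward at 18.6260.
Profit = 409,062,026.18 − 397,483,037.89 = JPY 11,578,988.

JPY 11,578,988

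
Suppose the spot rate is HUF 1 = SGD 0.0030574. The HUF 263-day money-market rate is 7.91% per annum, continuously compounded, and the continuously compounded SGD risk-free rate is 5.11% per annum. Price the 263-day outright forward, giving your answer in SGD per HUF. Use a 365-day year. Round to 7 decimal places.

T = 263/365 years.
SGD accumulates by e^(0.0511×263/365) = 1.0375063.
HUF accumulates by e^(0.0791×263/365) = 1.0586509.
So F = 0.0030574 × 1.0375063 / 1.0586509 = 0.002996334 (SGD/HUF).

0.0029963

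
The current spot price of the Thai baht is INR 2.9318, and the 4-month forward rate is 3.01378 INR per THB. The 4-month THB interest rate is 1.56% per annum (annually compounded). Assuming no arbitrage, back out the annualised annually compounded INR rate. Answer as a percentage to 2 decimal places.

10.32%

T = 4/12 years.
By CIP, F/S equals the INR-to-THB growth ratio: 3.01378/2.9318 = 1.0279623.
THB growth factor: (1 + 0.0156)^(4/12) = 1.0051732.
Hence g_INR = 1.0332802.
Annualise: 1.0332802^(12/4) − 1 = 0.103200 = 10.32%.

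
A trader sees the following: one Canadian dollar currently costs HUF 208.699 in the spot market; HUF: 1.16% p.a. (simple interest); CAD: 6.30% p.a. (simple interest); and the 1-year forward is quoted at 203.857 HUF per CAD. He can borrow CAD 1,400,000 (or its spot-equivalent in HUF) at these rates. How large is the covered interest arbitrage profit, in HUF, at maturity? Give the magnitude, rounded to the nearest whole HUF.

T = 1 year.
Invest the CAD and cover forward: 1,400,000 × 1.063000 × 203.857 = HUF 303,379,987.40.
Convert at spot and invest in HUF: 1,400,000 × 208.699 × 1.011600 = HUF 295,567,871.76.
The quoted forward overvalues CAD, so borrow HUF, buy CAD at spot, deposit the CAD at 6.30%, and sell the proceeds forward at 203.857.
Arbitrage profit = |303,379,987.40 − 295,567,871.76| = HUF 7,812,116.

HUF 7,812,116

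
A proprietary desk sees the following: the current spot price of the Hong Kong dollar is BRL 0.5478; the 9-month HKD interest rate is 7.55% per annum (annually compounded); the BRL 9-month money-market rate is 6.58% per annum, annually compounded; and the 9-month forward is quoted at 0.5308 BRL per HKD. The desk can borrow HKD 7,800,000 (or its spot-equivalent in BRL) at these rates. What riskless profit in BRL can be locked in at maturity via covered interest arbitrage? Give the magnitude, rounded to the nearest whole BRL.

T = 9/12 years.
Keep in HKD, deliver into the forward: 7,800,000·1.056106732·0.5308 = BRL 4,372,535.34.
Swap to BRL now, deposit: 7,800,000·0.5478·1.04895483 = BRL 4,482,016.16.
The quoted forward undervalues HKD, so borrow HKD, convert to BRL at spot, deposit the BRL at 6.58%, and buy HKD forward at 0.5308 to cover the loan.
Profit = 4,482,016.16 − 4,372,535.34 = BRL 109,481.

BRL 109,481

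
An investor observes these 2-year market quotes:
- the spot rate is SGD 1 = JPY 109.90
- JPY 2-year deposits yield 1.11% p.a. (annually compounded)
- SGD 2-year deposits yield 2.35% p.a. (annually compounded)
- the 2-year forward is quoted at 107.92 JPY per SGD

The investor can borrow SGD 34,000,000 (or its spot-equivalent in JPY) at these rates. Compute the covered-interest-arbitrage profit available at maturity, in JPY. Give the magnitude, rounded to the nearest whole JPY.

T = 2 years.
Route A — deposit SGD, sell forward: 34,000,000 × 1.04755225 × 107.92 = JPY 3,843,762,519.88.
Route B — convert at spot, deposit JPY: 34,000,000 × 109.90 × 1.02232321 = JPY 3,820,012,906.49.
The quoted forward overvalues SGD, so borrow JPY, buy SGD at spot, deposit the SGD at 2.35%, and sell the proceeds forward at 107.92.
The gap between the two covered legs is JPY 23,749,613.

JPY 23,749,613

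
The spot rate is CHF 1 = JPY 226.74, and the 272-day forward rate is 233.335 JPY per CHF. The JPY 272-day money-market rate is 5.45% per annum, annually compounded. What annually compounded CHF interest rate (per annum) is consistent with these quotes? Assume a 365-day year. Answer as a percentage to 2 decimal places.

T = 272/365 years.
F/S = 233.335/226.74 = 1.0290862 = (growth of JPY) / (growth of CHF).
The JPY side grows by (1 + 0.0545)^(272/365) = 1.0403379.
Hence g_CHF = 1.0109337.
Annualise: 1.0109337^(365/272) − 1 = 0.014699 = 1.47%.

1.47%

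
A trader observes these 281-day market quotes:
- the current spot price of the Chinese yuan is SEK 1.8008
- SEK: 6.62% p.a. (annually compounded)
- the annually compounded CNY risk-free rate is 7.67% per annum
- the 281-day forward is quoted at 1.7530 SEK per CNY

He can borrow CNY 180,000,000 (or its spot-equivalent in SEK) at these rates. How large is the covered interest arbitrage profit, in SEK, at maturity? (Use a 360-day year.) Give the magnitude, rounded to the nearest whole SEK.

T = 281/360 years.
Route A — deposit CNY, sell forward: 180,000,000 × 1.05937984616 × 1.7530 = SEK 334,276,716.66.
Route B — convert at spot, deposit SEK: 180,000,000 × 1.8008 × 1.05130719075 = SEK 340,774,918.04.
The quoted forward undervalues CNY, so borrow CNY, convert to SEK at spot, deposit the SEK at 6.62%, and buy CNY forward at 1.7530 to cover the loan.
The gap between the two covered legs is SEK 6,498,201.

SEK 6,498,201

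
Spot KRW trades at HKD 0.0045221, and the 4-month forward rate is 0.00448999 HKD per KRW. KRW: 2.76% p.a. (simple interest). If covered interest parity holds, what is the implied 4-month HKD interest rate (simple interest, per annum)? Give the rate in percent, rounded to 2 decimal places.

0.61%

T = 4/12 years.
CIP gives F = S · g_HKD/g_KRW, so g_HKD/g_KRW = 0.00448999/0.0045221 = 0.9928993.
The KRW side grows by 1 + 0.0276×4/12 = 1.009200.
Hence g_HKD = 1.002034.
r = (1.002034 − 1)/(4/12) = 0.006102 → 0.61%.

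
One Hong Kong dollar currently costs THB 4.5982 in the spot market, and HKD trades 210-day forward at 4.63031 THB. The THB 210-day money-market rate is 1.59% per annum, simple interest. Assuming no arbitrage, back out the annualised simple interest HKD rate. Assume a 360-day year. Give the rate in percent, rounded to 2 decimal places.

0.39%

T = 210/360 years.
By CIP, F/S equals the THB-to-HKD growth ratio: 4.63031/4.5982 = 1.0069832.
The THB side grows by 1 + 0.0159×210/360 = 1.009275.
That pins the HKD growth at 1.0022759.
r = (1.0022759 − 1)/(210/360) = 0.003902 → 0.39%.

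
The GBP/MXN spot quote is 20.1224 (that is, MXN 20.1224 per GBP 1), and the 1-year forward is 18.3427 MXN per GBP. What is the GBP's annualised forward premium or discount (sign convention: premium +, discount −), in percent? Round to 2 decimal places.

-8.84%

T = 1 year.
(F − S)/S = (18.3427 − 20.1224)/20.1224 = -0.0884437.
×(1/T) gives -8.84% p.a.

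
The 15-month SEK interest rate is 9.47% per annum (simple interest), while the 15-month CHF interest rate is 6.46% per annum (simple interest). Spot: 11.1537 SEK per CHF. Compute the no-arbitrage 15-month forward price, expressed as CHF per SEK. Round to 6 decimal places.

T = 15/12 years.
SEK accumulates by 1 + 0.0947×15/12 = 1.118375.
CHF accumulates by 1 + 0.0646×15/12 = 1.080750.
So F = 11.1537 × 1.118375 / 1.080750 = 11.54200 (SEK/CHF).
Invert for CHF per SEK: 1 / 11.54200 = 0.086640.

0.086640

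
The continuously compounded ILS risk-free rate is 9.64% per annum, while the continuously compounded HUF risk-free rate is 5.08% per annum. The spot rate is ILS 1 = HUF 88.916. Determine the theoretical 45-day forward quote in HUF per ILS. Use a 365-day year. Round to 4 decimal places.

88.4175

T = 45/365 years.
Growth of 1 HUF over T: e^(0.0508×45/365) = 1.00628267.
Growth of 1 ILS over T: e^(0.0964×45/365) = 1.01195584.
CIP: F = S · (grow HUF)/(grow ILS) = 88.916 × 1.00628267/1.01195584 = 88.417524 HUF per ILS.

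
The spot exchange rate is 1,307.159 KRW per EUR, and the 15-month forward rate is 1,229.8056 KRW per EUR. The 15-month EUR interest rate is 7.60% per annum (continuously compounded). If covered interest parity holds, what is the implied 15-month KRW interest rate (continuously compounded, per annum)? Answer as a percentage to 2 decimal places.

T = 15/12 years.
By CIP, F/S equals the KRW-to-EUR growth ratio: 1229.8056/1307.159 = 0.9408233.
The EUR side grows by e^(0.0760×15/12) = 1.0996589.
That pins the KRW growth at 1.0345847.
r = ln(1.0345847)/(15/12) = 0.027200 → 2.72%.

2.72%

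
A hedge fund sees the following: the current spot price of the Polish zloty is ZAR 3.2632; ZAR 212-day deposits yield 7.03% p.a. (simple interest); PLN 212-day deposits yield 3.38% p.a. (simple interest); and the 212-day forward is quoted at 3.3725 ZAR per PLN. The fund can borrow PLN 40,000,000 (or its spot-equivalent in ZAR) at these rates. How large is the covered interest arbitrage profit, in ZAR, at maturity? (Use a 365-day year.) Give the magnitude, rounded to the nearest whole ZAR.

T = 212/365 years.
Invest the PLN and cover forward: 40,000,000 × 1.01963178082 × 3.3725 = ZAR 137,548,327.23.
Convert at spot and invest in ZAR: 40,000,000 × 3.2632 × 1.04083178082 = ZAR 135,857,690.69.
The quoted forward overvalues PLN, so borrow ZAR, buy PLN at spot, deposit the PLN at 3.38%, and sell the proceeds forward at 3.3725.
Arbitrage profit = |137,548,327.23 − 135,857,690.69| = ZAR 1,690,637.

ZAR 1,690,637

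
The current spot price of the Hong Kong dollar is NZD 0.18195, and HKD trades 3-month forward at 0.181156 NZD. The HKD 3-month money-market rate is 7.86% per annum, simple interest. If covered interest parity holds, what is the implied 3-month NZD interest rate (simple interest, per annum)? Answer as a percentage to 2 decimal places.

6.08%

T = 3/12 years.
F/S = 0.181156/0.18195 = 0.9956362 = (growth of NZD) / (growth of HKD).
The HKD side grows by 1 + 0.0786×3/12 = 1.019650.
Hence g_NZD = 1.0152005.
r = (1.0152005 − 1)/(3/12) = 0.060802 → 6.08%.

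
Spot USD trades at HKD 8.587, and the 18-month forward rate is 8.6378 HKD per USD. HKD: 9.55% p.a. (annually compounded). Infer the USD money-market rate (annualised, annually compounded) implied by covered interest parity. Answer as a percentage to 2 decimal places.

T = 18/12 years.
F/S = 8.6378/8.587 = 1.0059159 = (growth of HKD) / (growth of USD).
HKD growth factor: (1 + 0.0955)^(18/12) = 1.1466175.
So the USD growth factor = 1.1398741.
Annualise: 1.1398741^(12/18) − 1 = 0.091201 = 9.12%.

9.12%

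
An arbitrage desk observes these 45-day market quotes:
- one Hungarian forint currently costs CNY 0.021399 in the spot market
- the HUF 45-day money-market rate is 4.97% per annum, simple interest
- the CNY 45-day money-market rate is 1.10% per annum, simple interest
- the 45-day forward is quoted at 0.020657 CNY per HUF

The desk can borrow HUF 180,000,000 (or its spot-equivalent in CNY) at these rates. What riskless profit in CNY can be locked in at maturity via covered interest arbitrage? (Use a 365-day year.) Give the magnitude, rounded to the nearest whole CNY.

CNY 116,000

T = 45/365 years.
Route A — deposit HUF, sell forward: 180,000,000 × 1.006127397 × 0.020657 = CNY 3,741,043.26.
Route B — convert at spot, deposit CNY: 180,000,000 × 0.021399 × 1.001356164 = CNY 3,857,043.70.
The quoted forward undervalues HUF, so borrow HUF, convert to CNY at spot, deposit the CNY at 1.10%, and buy HUF forward at 0.020657 to cover the loan.
Arbitrage profit = |3,741,043.26 − 3,857,043.70| = CNY 116,000.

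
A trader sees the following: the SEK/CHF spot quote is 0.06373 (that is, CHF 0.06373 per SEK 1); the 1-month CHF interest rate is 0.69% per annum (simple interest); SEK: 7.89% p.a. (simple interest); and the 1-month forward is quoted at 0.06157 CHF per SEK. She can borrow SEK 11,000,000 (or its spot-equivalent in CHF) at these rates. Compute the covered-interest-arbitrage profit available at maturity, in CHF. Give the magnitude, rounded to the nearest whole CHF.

T = 1/12 years.
Route A — deposit SEK, sell forward: 11,000,000 × 1.006575 × 0.06157 = CHF 681,723.05.
Route B — convert at spot, deposit CHF: 11,000,000 × 0.06373 × 1.000575 = CHF 701,433.09.
The quoted forward undervalues SEK, so borrow SEK, convert to CHF at spot, deposit the CHF at 0.69%, and buy SEK forward at 0.06157 to cover the loan.
Profit = 701,433.09 − 681,723.05 = CHF 19,710.

CHF 19,710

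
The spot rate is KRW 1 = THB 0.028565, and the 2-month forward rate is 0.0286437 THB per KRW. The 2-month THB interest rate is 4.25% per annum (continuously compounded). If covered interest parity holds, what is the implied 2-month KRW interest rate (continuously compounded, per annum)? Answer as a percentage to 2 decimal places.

2.60%

T = 2/12 years.
CIP gives F = S · g_THB/g_KRW, so g_THB/g_KRW = 0.0286437/0.028565 = 1.0027551.
THB growth factor: e^(0.0425×2/12) = 1.0071085.
That pins the KRW growth at 1.0043414.
r = ln(1.0043414)/(2/12) = 0.025992 → 2.60%.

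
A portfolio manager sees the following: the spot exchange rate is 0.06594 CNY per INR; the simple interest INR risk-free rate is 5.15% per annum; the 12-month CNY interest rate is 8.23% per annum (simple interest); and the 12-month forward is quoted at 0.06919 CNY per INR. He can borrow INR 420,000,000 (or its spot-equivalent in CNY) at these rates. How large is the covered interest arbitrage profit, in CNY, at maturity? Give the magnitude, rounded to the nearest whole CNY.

CNY 582,298

T = 1 year.
Route A — deposit INR, sell forward: 420,000,000 × 1.051500 × 0.06919 = CNY 30,556,379.70.
Route B — convert at spot, deposit CNY: 420,000,000 × 0.06594 × 1.082300 = CNY 29,974,082.04.
The quoted forward overvalues INR, so borrow CNY, buy INR at spot, deposit the INR at 5.15%, and sell the proceeds forward at 0.06919.
Profit = 30,556,379.70 − 29,974,082.04 = CNY 582,298.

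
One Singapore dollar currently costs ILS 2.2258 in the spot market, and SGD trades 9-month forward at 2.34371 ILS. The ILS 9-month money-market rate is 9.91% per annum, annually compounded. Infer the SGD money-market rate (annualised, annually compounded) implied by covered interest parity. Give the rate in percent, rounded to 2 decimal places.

2.60%

T = 9/12 years.
CIP gives F = S · g_ILS/g_SGD, so g_ILS/g_SGD = 2.34371/2.2258 = 1.0529742.
ILS growth factor: (1 + 0.0991)^(9/12) = 1.0734403.
Hence g_SGD = 1.0194365.
Annualise: 1.0194365^(12/9) − 1 = 0.025999 = 2.60%.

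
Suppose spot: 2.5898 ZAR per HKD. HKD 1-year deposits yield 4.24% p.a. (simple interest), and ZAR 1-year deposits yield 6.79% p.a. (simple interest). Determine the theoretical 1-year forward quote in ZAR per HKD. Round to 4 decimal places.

T = 1 year.
Growth of 1 ZAR over T: 1 + 0.0679×1 = 1.067900.
HKD accumulates by 1 + 0.0424×1 = 1.042400.
Forward (ZAR per HKD) = 2.5898 × 1.067900 / 1.042400 = 2.653154.

2.6532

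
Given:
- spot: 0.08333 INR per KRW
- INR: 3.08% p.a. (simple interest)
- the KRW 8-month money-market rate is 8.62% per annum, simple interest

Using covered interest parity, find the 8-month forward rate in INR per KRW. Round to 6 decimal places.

T = 8/12 years.
INR accumulates by 1 + 0.0308×8/12 = 1.0205333.
KRW accumulates by 1 + 0.0862×8/12 = 1.0574667.
So F = 0.08333 × 1.0205333 / 1.0574667 = 0.08041959 (INR/KRW).

0.080420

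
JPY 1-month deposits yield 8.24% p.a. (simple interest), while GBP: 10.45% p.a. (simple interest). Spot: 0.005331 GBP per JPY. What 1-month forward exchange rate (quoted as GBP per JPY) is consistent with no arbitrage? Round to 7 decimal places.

0.0053408

T = 1/12 years.
GBP growth factor: 1 + 0.1045×1/12 = 1.0087083.
JPY growth factor: 1 + 0.0824×1/12 = 1.0068667.
So F = 0.005331 × 1.0087083 / 1.0068667 = 0.005340751 (GBP/JPY).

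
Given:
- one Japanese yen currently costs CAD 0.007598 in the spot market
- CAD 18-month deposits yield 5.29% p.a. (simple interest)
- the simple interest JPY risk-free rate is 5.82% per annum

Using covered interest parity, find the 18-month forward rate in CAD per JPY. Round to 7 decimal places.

T = 18/12 years.
CAD accumulates by 1 + 0.0529×18/12 = 1.079350.
Growth of 1 JPY over T: 1 + 0.0582×18/12 = 1.087300.
CIP: F = S · (grow CAD)/(grow JPY) = 0.007598 × 1.079350/1.087300 = 0.007542446 CAD per JPY.

0.0075424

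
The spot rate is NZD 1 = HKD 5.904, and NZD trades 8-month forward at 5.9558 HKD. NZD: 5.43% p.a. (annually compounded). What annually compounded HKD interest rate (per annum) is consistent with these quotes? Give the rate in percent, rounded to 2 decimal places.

T = 8/12 years.
By CIP, F/S equals the HKD-to-NZD growth ratio: 5.9558/5.904 = 1.0087737.
The NZD side grows by (1 + 0.0543)^(8/12) = 1.0358801.
That pins the HKD growth at 1.0449686.
Annualise: 1.0449686^(12/8) − 1 = 0.068206 = 6.82%.

6.82%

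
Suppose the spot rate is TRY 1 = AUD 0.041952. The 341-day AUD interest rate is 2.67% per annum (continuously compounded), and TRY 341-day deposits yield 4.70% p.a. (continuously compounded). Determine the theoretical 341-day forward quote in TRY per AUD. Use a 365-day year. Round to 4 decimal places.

24.2931

T = 341/365 years.
AUD accumulates by e^(0.0267×341/365) = 1.0252581.
TRY accumulates by e^(0.0470×341/365) = 1.04488788.
So F = 0.041952 × 1.0252581 / 1.04488788 = 0.041163869 (AUD/TRY).
Invert for TRY per AUD: 1 / 0.041163869 = 24.2931.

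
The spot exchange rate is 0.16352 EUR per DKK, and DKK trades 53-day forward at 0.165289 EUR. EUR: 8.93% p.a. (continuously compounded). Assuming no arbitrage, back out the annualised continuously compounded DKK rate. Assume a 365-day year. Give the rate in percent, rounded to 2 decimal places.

T = 53/365 years.
CIP gives F = S · g_EUR/g_DKK, so g_EUR/g_DKK = 0.165289/0.16352 = 1.0108182.
The EUR side grows by e^(0.0893×53/365) = 1.0130513.
That pins the DKK growth at 1.0022092.
r = ln(1.0022092)/(53/365) = 0.015198 → 1.52%.

1.52%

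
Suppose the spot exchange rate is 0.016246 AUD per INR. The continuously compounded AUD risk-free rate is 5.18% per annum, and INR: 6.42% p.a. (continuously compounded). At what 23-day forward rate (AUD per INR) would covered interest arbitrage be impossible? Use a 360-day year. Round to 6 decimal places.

T = 23/360 years.
AUD growth factor: e^(0.0518×23/360) = 1.0033149.
INR growth factor: e^(0.0642×23/360) = 1.0041101.
So F = 0.016246 × 1.0033149 / 1.0041101 = 0.01623313 (AUD/INR).

0.016233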